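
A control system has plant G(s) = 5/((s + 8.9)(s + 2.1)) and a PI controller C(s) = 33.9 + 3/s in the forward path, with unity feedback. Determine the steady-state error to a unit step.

0

The open loop C(s)G(s) has a pole at the origin (type 1), so the static position error constant is infinite and e_ss = 1/(1+∞) = 0.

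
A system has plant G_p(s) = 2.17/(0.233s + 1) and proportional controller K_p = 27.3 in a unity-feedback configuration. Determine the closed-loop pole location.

Closed loop: T(s) = K_p·G_p/(1+K_p·G_p) = 59.24/(0.233s + 1 + 59.24), with pole at s = −(1 + 59.24)/0.233 = −258.5.

s = -258.5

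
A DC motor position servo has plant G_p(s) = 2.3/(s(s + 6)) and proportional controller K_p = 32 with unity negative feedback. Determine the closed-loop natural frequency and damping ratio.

ω_n = 8.58 rad/s, ζ = 0.35

The closed-loop denominator is s(s+6) + 32·2.3 = s² + 6s + 73.6.
Matching s² + 2ζω_n s + ω_n²: ω_n = √73.6 = 8.579 rad/s and 2ζω_n = 6, so ζ = 6/(2·8.579) = 0.35.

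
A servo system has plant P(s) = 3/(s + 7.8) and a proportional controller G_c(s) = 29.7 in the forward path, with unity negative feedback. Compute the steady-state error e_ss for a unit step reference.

The loop is type 0. Static position error constant K_pos = G_c(0)·P(0) = 29.7·0.3846 = 11.42.
Steady-state error to a unit step: e_ss = 1/(1+K_pos) = 1/12.42 = 0.0805.

0.0805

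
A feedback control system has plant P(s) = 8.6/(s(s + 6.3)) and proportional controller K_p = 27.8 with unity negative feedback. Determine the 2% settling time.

T_s ≈ 1.27 s

From 1 + K_pP(s) = 0: s² + 6.3s + 239.1 = 0 ⇒ ω_n = 15.46, ζ = 0.2037.
2% settling time T_s ≈ 4/(ζω_n) = 4/3.15 = 1.27 s.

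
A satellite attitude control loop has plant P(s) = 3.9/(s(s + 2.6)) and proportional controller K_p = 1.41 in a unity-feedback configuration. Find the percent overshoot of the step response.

From 1 + K_pP(s) = 0: s² + 2.6s + 5.499 = 0 ⇒ ω_n = 2.345, ζ = 0.5544.
%OS = 100·exp(−πζ/√(1−ζ²)) = 100·exp(−π·0.5544/√0.6927) = 12.3%.

12.3%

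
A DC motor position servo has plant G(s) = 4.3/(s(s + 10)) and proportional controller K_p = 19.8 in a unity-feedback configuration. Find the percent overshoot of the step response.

The closed-loop denominator s² + 10s + 85.14 gives ω_n = √85.14 = 9.227 and ζ = 10/(2ω_n) = 0.5419.
%OS = 100·exp(−πζ/√(1−ζ²)) = 100·exp(−π·0.5419/√0.7064) = 13.2%.

13.2%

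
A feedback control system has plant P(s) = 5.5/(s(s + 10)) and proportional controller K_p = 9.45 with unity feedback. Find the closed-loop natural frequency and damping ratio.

With unity feedback the closed-loop characteristic equation is s² + 10s + 9.45·5.5 = s² + 10s + 51.97 = 0.
So ω_n² = 51.97 ⇒ ω_n = 7.209 rad/s, and ζ = 10/(2ω_n) = 0.694.

ω_n = 7.21 rad/s, ζ = 0.694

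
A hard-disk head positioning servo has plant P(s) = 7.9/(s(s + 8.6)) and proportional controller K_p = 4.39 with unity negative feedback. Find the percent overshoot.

3.48%

Closed-loop characteristic equation: s² + 8.6s + 34.68 = 0, so ω_n = 5.889 rad/s and ζ = 8.6/(2·5.889) = 0.7302.
%OS = 100·exp(−πζ/√(1−ζ²)) = 100·exp(−π·0.7302/√0.4669) = 3.48%.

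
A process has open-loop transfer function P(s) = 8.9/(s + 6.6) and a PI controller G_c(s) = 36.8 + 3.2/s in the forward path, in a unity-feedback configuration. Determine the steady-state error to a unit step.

The open loop G_c(s)P(s) has a pole at the origin (type 1), so the static position error constant is infinite and e_ss = 1/(1+∞) = 0.

0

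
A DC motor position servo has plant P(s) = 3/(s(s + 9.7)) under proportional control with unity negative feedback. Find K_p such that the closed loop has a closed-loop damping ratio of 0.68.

Closed-loop characteristic equation: s² + 9.7s + K_p·3 = 0.
So ω_n = √(3K_p) and 2ζω_n = 9.7, giving ζ = 9.7/(2√(3K_p)).
Setting ζ = 0.68: √(3K_p) = 9.7/(2·0.68) = 7.132, so K_p = 50.87/3 = 17.

K_p = 17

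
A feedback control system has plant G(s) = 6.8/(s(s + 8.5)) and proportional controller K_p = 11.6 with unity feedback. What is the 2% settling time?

T_s ≈ 0.941 s

From 1 + K_pG(s) = 0: s² + 8.5s + 78.88 = 0 ⇒ ω_n = 8.881, ζ = 0.4785.
2% settling time T_s ≈ 4/(ζω_n) = 4/4.25 = 0.941 s.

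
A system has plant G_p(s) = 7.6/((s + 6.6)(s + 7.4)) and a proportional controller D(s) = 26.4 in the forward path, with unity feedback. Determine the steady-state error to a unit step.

0.196

The loop is type 0. Static position error constant K_pos = D(0)·G_p(0) = 26.4·0.1556 = 4.108.
Steady-state error to a unit step: e_ss = 1/(1+K_pos) = 1/5.108 = 0.196.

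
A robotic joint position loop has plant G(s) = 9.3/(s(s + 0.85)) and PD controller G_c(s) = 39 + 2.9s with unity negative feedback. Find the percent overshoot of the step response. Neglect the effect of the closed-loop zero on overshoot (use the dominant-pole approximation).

Forward path: (39 + 2.9s)·9.3/(s(s+0.85)). The closed-loop characteristic equation is s² + (0.85 + 9.3·2.9)s + 9.3·39 = 0.
That is s² + 27.82s + 362.7 = 0, so ω_n = 19.04 rad/s and ζ = 27.82/(2·19.04) = 0.7304.
%OS = 100·exp(−πζ/√(1−ζ²)) = 3.48%.

3.48%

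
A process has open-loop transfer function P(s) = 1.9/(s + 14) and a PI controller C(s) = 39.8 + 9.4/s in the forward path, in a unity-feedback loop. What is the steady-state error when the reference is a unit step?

The open loop C(s)P(s) has a pole at the origin (type 1), so the static position error constant is infinite and e_ss = 1/(1+∞) = 0.

0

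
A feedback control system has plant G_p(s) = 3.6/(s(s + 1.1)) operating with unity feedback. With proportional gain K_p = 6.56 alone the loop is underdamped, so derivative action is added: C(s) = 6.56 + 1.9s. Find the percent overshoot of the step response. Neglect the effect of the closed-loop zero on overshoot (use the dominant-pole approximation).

Forward path: (6.56 + 1.9s)·3.6/(s(s+1.1)). The closed-loop characteristic equation is s² + (1.1 + 3.6·1.9)s + 3.6·6.56 = 0.
That is s² + 7.94s + 23.62 = 0, so ω_n = 4.86 rad/s and ζ = 7.94/(2·4.86) = 0.8169.
%OS = 100·exp(−πζ/√(1−ζ²)) = 1.17%.

1.17%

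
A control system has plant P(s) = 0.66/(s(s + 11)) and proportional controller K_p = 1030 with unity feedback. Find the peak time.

T_p = 0.123 s

From 1 + K_pP(s) = 0: s² + 11s + 679.8 = 0 ⇒ ω_n = 26.07, ζ = 0.2109.
Damped frequency ω_d = ω_n√(1−ζ²) = 25.49 rad/s, so peak time T_p = π/ω_d = 0.123 s.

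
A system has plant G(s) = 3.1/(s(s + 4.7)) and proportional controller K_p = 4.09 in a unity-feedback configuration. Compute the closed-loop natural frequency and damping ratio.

The closed-loop denominator is s(s+4.7) + 4.09·3.1 = s² + 4.7s + 12.68.
So ω_n² = 12.68 ⇒ ω_n = 3.561 rad/s, and ζ = 4.7/(2ω_n) = 0.66.

ω_n = 3.56 rad/s, ζ = 0.66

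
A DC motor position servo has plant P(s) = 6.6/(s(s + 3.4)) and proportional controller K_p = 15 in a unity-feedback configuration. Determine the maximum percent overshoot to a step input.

58%

Closed-loop characteristic equation: s² + 3.4s + 99 = 0, so ω_n = 9.95 rad/s and ζ = 3.4/(2·9.95) = 0.1709.
%OS = 100·exp(−πζ/√(1−ζ²)) = 100·exp(−π·0.1709/√0.9708) = 58%.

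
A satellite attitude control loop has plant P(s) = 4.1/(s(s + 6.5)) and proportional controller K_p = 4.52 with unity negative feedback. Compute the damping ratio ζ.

1 + K_p·P(s) = 0 gives s² + 6.5s + 18.53 = 0.
Matching s² + 2ζω_n s + ω_n²: ω_n = √18.53 = 4.305 rad/s and 2ζω_n = 6.5, so ζ = 6.5/(2·4.305) = 0.755.

ζ = 0.755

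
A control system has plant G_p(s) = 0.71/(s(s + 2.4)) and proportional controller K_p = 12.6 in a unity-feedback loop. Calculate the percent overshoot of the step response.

25.3%

From 1 + K_pG_p(s) = 0: s² + 2.4s + 8.946 = 0 ⇒ ω_n = 2.991, ζ = 0.4012.
%OS = 100·exp(−πζ/√(1−ζ²)) = 100·exp(−π·0.4012/√0.839) = 25.3%.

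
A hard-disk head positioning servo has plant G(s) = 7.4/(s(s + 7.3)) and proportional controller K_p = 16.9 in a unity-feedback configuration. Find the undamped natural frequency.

The closed-loop denominator is s(s+7.3) + 16.9·7.4 = s² + 7.3s + 125.1.
So ω_n² = 125.1 ⇒ ω_n = 11.18 rad/s, and ζ = 7.3/(2ω_n) = 0.326.

ω_n = 11.2 rad/s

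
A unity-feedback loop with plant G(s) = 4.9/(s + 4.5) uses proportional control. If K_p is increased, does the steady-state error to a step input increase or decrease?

decrease

e_ss = 1/(1 + K_p·G(0)); a larger K_p raises the denominator, so e_ss decreases.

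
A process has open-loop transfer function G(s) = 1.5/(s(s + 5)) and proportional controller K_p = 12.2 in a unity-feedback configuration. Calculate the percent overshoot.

10.4%

Closed-loop characteristic equation: s² + 5s + 18.3 = 0, so ω_n = 4.278 rad/s and ζ = 5/(2·4.278) = 0.5844.
%OS = 100·exp(−πζ/√(1−ζ²)) = 100·exp(−π·0.5844/√0.6585) = 10.4%.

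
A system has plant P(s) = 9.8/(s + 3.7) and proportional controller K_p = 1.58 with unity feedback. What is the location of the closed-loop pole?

Closed-loop transfer function: T(s) = K_p·P(s)/(1 + K_p·P(s)) = 15.48/(s + 3.7 + 15.48) = 15.48/(s + 19.18).
The closed-loop pole is at s = −19.18.

s = -19.18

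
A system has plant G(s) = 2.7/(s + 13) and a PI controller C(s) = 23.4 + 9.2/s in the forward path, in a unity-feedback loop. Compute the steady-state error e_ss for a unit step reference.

The open loop C(s)G(s) has a pole at the origin (type 1), so the static position error constant is infinite and e_ss = 1/(1+∞) = 0.

0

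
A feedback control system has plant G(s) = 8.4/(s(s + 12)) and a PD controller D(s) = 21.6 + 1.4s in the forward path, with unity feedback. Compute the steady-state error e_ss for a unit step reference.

The open loop D(s)G(s) has a pole at the origin (type 1), so the static position error constant is infinite and e_ss = 1/(1+∞) = 0.

0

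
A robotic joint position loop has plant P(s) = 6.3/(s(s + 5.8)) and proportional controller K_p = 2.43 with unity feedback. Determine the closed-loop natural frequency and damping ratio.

ω_n = 3.91 rad/s, ζ = 0.741

1 + K_p·P(s) = 0 gives s² + 5.8s + 15.31 = 0.
So ω_n² = 15.31 ⇒ ω_n = 3.913 rad/s, and ζ = 5.8/(2ω_n) = 0.741.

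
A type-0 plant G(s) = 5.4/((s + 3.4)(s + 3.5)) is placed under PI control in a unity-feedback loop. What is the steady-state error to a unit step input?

The PI controller's integrator makes the forward path type 1, so e_ss to a step is zero.

0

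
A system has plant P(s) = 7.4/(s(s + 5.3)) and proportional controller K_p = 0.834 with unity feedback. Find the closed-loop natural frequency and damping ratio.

The closed-loop denominator is s(s+5.3) + 0.834·7.4 = s² + 5.3s + 6.172.
So ω_n² = 6.172 ⇒ ω_n = 2.484 rad/s, and ζ = 5.3/(2ω_n) = 1.07.

ω_n = 2.48 rad/s, ζ = 1.07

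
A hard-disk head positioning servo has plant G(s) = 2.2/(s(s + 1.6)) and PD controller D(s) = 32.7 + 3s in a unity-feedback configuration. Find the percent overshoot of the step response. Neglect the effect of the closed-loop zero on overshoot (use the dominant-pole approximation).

17.6%

Forward path: (32.7 + 3s)·2.2/(s(s+1.6)). The closed-loop characteristic equation is s² + (1.6 + 2.2·3)s + 2.2·32.7 = 0.
That is s² + 8.2s + 71.94 = 0, so ω_n = 8.482 rad/s and ζ = 8.2/(2·8.482) = 0.4834.
%OS = 100·exp(−πζ/√(1−ζ²)) = 17.6%.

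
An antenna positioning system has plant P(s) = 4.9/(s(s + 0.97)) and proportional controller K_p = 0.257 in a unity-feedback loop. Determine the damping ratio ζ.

ζ = 0.432

1 + K_p·P(s) = 0 gives s² + 0.97s + 1.259 = 0.
So ω_n² = 1.259 ⇒ ω_n = 1.122 rad/s, and ζ = 0.97/(2ω_n) = 0.432.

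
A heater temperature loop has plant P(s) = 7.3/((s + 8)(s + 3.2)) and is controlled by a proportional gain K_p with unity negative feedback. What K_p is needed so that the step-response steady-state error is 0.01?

The loop is type 0, so e_ss(step) = 1/(1 + K_pos) with K_pos = K_p·P(0).
P(0) = 0.2852. Require 1/(1 + K_p·0.2852) = 0.01, so 1 + 0.2852·K_p = 100.
K_p = (100 − 1)/0.2852 = 347.

K_p = 347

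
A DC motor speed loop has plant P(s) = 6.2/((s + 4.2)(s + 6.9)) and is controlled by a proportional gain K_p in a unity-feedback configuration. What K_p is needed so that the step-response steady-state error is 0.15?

K_p = 26.5

Steady-state error for a unit step on this type-0 loop is 1/(1 + K_p·P(0)).
P(0) = 0.2139. Require 1/(1 + K_p·0.2139) = 0.15, so 1 + 0.2139·K_p = 6.667.
K_p = (6.667 − 1)/0.2139 = 26.5.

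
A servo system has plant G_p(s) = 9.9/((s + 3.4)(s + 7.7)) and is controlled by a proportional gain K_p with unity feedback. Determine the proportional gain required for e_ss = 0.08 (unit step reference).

The loop is type 0, so e_ss(step) = 1/(1 + K_pos) with K_pos = K_p·G_p(0).
G_p(0) = 0.3782. Require 1/(1 + K_p·0.3782) = 0.08, so 1 + 0.3782·K_p = 12.5.
K_p = (12.5 − 1)/0.3782 = 30.4.

K_p = 30.4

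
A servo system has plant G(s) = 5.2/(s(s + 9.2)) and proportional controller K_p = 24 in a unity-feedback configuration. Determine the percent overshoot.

24.2%

Closed-loop characteristic equation: s² + 9.2s + 124.8 = 0, so ω_n = 11.17 rad/s and ζ = 9.2/(2·11.17) = 0.4118.
%OS = 100·exp(−πζ/√(1−ζ²)) = 100·exp(−π·0.4118/√0.8304) = 24.2%.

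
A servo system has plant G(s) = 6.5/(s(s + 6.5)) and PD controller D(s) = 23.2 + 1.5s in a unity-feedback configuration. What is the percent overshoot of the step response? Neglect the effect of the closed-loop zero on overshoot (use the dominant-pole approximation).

Forward path: (23.2 + 1.5s)·6.5/(s(s+6.5)). The closed-loop characteristic equation is s² + (6.5 + 6.5·1.5)s + 6.5·23.2 = 0.
That is s² + 16.25s + 150.8 = 0, so ω_n = 12.28 rad/s and ζ = 16.25/(2·12.28) = 0.6616.
%OS = 100·exp(−πζ/√(1−ζ²)) = 6.25%.

6.25%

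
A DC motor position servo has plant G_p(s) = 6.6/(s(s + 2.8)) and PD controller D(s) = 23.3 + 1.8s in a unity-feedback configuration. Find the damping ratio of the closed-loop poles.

Forward path: (23.3 + 1.8s)·6.6/(s(s+2.8)). The closed-loop characteristic equation is s² + (2.8 + 6.6·1.8)s + 6.6·23.3 = 0.
That is s² + 14.68s + 153.8 = 0, so ω_n = 12.4 rad/s and ζ = 14.68/(2·12.4) = 0.5919.

ζ = 0.592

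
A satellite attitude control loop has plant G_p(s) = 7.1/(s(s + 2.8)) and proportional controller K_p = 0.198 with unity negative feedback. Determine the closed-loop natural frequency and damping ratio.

1 + K_p·G_p(s) = 0 gives s² + 2.8s + 1.406 = 0.
So ω_n² = 1.406 ⇒ ω_n = 1.186 rad/s, and ζ = 2.8/(2ω_n) = 1.18.

ω_n = 1.19 rad/s, ζ = 1.18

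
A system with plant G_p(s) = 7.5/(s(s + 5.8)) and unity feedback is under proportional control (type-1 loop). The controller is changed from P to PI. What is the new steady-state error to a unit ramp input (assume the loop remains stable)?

The integrator raises the loop to type 2, so K_v → ∞ and e_ss to a ramp is zero.

0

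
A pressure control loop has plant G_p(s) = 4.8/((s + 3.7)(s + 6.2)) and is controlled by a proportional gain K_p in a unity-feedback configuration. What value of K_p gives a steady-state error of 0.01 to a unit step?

K_p = 473

The loop is type 0, so e_ss(step) = 1/(1 + K_pos) with K_pos = K_p·G_p(0).
G_p(0) = 0.2092. Require 1/(1 + K_p·0.2092) = 0.01, so 1 + 0.2092·K_p = 100.
K_p = (100 − 1)/0.2092 = 473.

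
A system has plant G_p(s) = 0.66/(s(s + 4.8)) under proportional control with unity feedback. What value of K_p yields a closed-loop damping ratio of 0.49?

Closed-loop characteristic equation: s² + 4.8s + K_p·0.66 = 0.
So ω_n = √(0.66K_p) and 2ζω_n = 4.8, giving ζ = 4.8/(2√(0.66K_p)).
Setting ζ = 0.49: √(0.66K_p) = 4.8/(2·0.49) = 4.898, so K_p = 23.99/0.66 = 36.3.

K_p = 36.3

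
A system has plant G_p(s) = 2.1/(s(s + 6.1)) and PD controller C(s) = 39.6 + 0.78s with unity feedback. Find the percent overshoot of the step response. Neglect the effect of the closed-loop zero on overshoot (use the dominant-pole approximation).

22.9%

Forward path: (39.6 + 0.78s)·2.1/(s(s+6.1)). The closed-loop characteristic equation is s² + (6.1 + 2.1·0.78)s + 2.1·39.6 = 0.
That is s² + 7.738s + 83.16 = 0, so ω_n = 9.119 rad/s and ζ = 7.738/(2·9.119) = 0.4243.
%OS = 100·exp(−πζ/√(1−ζ²)) = 22.9%.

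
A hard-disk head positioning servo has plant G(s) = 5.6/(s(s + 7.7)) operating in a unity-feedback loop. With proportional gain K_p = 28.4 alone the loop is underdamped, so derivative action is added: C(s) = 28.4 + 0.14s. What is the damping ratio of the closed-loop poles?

ζ = 0.336

Forward path: (28.4 + 0.14s)·5.6/(s(s+7.7)). The closed-loop characteristic equation is s² + (7.7 + 5.6·0.14)s + 5.6·28.4 = 0.
That is s² + 8.484s + 159 = 0, so ω_n = 12.61 rad/s and ζ = 8.484/(2·12.61) = 0.3364.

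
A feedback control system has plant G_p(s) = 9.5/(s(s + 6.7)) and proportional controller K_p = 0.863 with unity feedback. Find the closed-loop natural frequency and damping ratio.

The closed-loop denominator is s(s+6.7) + 0.863·9.5 = s² + 6.7s + 8.198.
Matching s² + 2ζω_n s + ω_n²: ω_n = √8.198 = 2.863 rad/s and 2ζω_n = 6.7, so ζ = 6.7/(2·2.863) = 1.17.

ω_n = 2.86 rad/s, ζ = 1.17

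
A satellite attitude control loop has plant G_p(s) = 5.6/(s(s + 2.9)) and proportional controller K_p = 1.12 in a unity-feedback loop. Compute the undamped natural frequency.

With unity feedback the closed-loop characteristic equation is s² + 2.9s + 1.12·5.6 = s² + 2.9s + 6.272 = 0.
Matching s² + 2ζω_n s + ω_n²: ω_n = √6.272 = 2.504 rad/s and 2ζω_n = 2.9, so ζ = 2.9/(2·2.504) = 0.579.

ω_n = 2.5 rad/s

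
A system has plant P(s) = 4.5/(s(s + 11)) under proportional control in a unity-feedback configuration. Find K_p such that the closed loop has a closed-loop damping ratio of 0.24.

K_p = 117

Closed-loop characteristic equation: s² + 11s + K_p·4.5 = 0.
So ω_n = √(4.5K_p) and 2ζω_n = 11, giving ζ = 11/(2√(4.5K_p)).
Setting ζ = 0.24: √(4.5K_p) = 11/(2·0.24) = 22.92, so K_p = 525.2/4.5 = 117.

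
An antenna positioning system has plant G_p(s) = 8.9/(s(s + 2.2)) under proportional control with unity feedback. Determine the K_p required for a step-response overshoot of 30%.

K_p = 1.06

From %OS = 100·exp(−πζ/√(1−ζ²)) = 30%, ζ = −ln(0.3)/√(π²+ln²(0.3)) = 0.3579.
Characteristic equation s² + 2.2s + 8.9K_p = 0 gives ζ = 2.2/(2√(8.9K_p)).
Setting ζ = 0.3579: √(8.9K_p) = 2.2/(2·0.3579) = 3.074, so K_p = 9.449/8.9 = 1.06.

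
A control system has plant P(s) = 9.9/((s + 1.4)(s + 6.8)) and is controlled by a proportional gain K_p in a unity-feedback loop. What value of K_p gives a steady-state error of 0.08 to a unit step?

For a type-0 loop with proportional control, e_ss = 1/(1 + K_p·P(0)).
P(0) = 1.04. Require 1/(1 + K_p·1.04) = 0.08, so 1 + 1.04·K_p = 12.5.
K_p = (12.5 − 1)/1.04 = 11.1.

K_p = 11.1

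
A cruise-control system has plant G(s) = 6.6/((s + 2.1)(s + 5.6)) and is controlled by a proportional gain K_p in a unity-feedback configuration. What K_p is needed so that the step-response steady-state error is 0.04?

K_p = 42.8

For a type-0 loop with proportional control, e_ss = 1/(1 + K_p·G(0)).
G(0) = 0.5612. Require 1/(1 + K_p·0.5612) = 0.04, so 1 + 0.5612·K_p = 25.
K_p = (25 − 1)/0.5612 = 42.8.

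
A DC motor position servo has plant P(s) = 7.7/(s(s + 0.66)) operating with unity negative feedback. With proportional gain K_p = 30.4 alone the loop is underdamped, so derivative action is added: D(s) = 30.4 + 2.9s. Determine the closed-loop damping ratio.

Forward path: (30.4 + 2.9s)·7.7/(s(s+0.66)). The closed-loop characteristic equation is s² + (0.66 + 7.7·2.9)s + 7.7·30.4 = 0.
That is s² + 22.99s + 234.1 = 0, so ω_n = 15.3 rad/s and ζ = 22.99/(2·15.3) = 0.7513.

ζ = 0.751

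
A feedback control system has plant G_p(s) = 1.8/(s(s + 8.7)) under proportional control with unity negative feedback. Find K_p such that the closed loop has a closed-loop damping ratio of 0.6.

Closed-loop characteristic equation: s² + 8.7s + K_p·1.8 = 0.
So ω_n = √(1.8K_p) and 2ζω_n = 8.7, giving ζ = 8.7/(2√(1.8K_p)).
Setting ζ = 0.6: √(1.8K_p) = 8.7/(2·0.6) = 7.25, so K_p = 52.56/1.8 = 29.2.

K_p = 29.2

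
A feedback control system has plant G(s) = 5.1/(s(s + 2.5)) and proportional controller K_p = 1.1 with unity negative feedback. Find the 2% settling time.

T_s ≈ 3.2 s

From 1 + K_pG(s) = 0: s² + 2.5s + 5.61 = 0 ⇒ ω_n = 2.369, ζ = 0.5278.
2% settling time T_s ≈ 4/(ζω_n) = 4/1.25 = 3.2 s.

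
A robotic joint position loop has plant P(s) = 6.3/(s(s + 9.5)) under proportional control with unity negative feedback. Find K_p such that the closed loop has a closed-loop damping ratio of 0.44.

Closed-loop characteristic equation: s² + 9.5s + K_p·6.3 = 0.
So ω_n = √(6.3K_p) and 2ζω_n = 9.5, giving ζ = 9.5/(2√(6.3K_p)).
Setting ζ = 0.44: √(6.3K_p) = 9.5/(2·0.44) = 10.8, so K_p = 116.5/6.3 = 18.5.

K_p = 18.5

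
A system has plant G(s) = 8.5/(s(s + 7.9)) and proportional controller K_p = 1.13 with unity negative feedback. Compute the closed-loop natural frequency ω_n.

The closed-loop denominator is s(s+7.9) + 1.13·8.5 = s² + 7.9s + 9.605.
Matching s² + 2ζω_n s + ω_n²: ω_n = √9.605 = 3.099 rad/s and 2ζω_n = 7.9, so ζ = 7.9/(2·3.099) = 1.27.

ω_n = 3.1 rad/s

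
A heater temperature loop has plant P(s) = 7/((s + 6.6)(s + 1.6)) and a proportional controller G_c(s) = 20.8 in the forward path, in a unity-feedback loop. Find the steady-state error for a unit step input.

0.0676

The loop is type 0. Static position error constant K_pos = G_c(0)·P(0) = 20.8·0.6629 = 13.79.
Steady-state error to a unit step: e_ss = 1/(1+K_pos) = 1/14.79 = 0.0676.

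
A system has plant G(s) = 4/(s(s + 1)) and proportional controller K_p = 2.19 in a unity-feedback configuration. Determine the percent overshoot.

Closed-loop characteristic equation: s² + 1s + 8.76 = 0, so ω_n = 2.96 rad/s and ζ = 1/(2·2.96) = 0.1689.
%OS = 100·exp(−πζ/√(1−ζ²)) = 100·exp(−π·0.1689/√0.9715) = 58.4%.

58.4%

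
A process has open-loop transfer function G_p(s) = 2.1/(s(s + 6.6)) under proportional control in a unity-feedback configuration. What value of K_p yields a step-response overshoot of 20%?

From %OS = 100·exp(−πζ/√(1−ζ²)) = 20%, ζ = −ln(0.2)/√(π²+ln²(0.2)) = 0.4559.
Characteristic equation s² + 6.6s + 2.1K_p = 0 gives ζ = 6.6/(2√(2.1K_p)).
Setting ζ = 0.4559: √(2.1K_p) = 6.6/(2·0.4559) = 7.238, so K_p = 52.38/2.1 = 24.9.

K_p = 24.9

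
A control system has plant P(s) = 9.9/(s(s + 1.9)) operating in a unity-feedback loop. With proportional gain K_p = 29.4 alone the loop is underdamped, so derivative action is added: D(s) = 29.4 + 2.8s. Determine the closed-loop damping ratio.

Forward path: (29.4 + 2.8s)·9.9/(s(s+1.9)). The closed-loop characteristic equation is s² + (1.9 + 9.9·2.8)s + 9.9·29.4 = 0.
That is s² + 29.62s + 291.1 = 0, so ω_n = 17.06 rad/s and ζ = 29.62/(2·17.06) = 0.8681.

ζ = 0.868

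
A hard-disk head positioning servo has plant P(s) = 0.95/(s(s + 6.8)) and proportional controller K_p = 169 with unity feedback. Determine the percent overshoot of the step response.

41.7%

The closed-loop denominator s² + 6.8s + 160.5 gives ω_n = √160.5 = 12.67 and ζ = 6.8/(2ω_n) = 0.2683.
%OS = 100·exp(−πζ/√(1−ζ²)) = 100·exp(−π·0.2683/√0.928) = 41.7%.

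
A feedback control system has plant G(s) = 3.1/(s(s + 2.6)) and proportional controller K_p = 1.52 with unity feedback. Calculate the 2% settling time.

The closed-loop denominator s² + 2.6s + 4.712 gives ω_n = √4.712 = 2.171 and ζ = 2.6/(2ω_n) = 0.5989.
2% settling time T_s ≈ 4/(ζω_n) = 4/1.3 = 3.08 s.

T_s ≈ 3.08 s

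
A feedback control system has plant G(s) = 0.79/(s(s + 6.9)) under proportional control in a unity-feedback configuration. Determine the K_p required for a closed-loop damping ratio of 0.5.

K_p = 60.3

Closed-loop characteristic equation: s² + 6.9s + K_p·0.79 = 0.
So ω_n = √(0.79K_p) and 2ζω_n = 6.9, giving ζ = 6.9/(2√(0.79K_p)).
Setting ζ = 0.5: √(0.79K_p) = 6.9/(2·0.5) = 6.9, so K_p = 47.61/0.79 = 60.3.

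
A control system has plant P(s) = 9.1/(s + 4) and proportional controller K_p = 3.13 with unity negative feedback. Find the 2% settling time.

T_s ≈ 0.123 s

Closed-loop transfer function: T(s) = K_p·P(s)/(1 + K_p·P(s)) = 28.48/(s + 4 + 28.48) = 28.48/(s + 32.48).
Time constant τ = 1/32.48 = 0.03079 s, so the 2% settling time is about 4τ = 0.123 s.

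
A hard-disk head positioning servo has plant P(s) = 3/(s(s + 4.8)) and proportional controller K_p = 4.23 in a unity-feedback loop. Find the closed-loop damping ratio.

ζ = 0.674

With unity feedback the closed-loop characteristic equation is s² + 4.8s + 4.23·3 = s² + 4.8s + 12.69 = 0.
So ω_n² = 12.69 ⇒ ω_n = 3.562 rad/s, and ζ = 4.8/(2ω_n) = 0.674.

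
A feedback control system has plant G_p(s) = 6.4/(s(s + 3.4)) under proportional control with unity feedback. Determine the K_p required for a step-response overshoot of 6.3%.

K_p = 1.03

From %OS = 100·exp(−πζ/√(1−ζ²)) = 6.3%, ζ = −ln(0.063)/√(π²+ln²(0.063)) = 0.6606.
Characteristic equation s² + 3.4s + 6.4K_p = 0 gives ζ = 3.4/(2√(6.4K_p)).
Setting ζ = 0.6606: √(6.4K_p) = 3.4/(2·0.6606) = 2.573, so K_p = 6.622/6.4 = 1.03.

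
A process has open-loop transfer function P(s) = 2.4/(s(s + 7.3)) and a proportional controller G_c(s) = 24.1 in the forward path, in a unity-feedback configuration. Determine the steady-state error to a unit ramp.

0.126

The loop has one pole at the origin (type 1). Velocity error constant K_v = lim_{s→0} s·G_c(s)P(s) = 24.1·2.4/7.3 = 7.923.
Steady-state error to a unit ramp: e_ss = 1/K_v = 0.126.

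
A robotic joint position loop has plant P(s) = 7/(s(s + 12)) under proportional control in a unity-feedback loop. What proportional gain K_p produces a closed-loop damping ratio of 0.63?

Closed-loop characteristic equation: s² + 12s + K_p·7 = 0.
So ω_n = √(7K_p) and 2ζω_n = 12, giving ζ = 12/(2√(7K_p)).
Setting ζ = 0.63: √(7K_p) = 12/(2·0.63) = 9.524, so K_p = 90.7/7 = 13.

K_p = 13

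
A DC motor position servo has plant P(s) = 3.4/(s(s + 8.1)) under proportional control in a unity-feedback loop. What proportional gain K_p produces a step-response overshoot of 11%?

From %OS = 100·exp(−πζ/√(1−ζ²)) = 11%, ζ = −ln(0.11)/√(π²+ln²(0.11)) = 0.5749.
Characteristic equation s² + 8.1s + 3.4K_p = 0 gives ζ = 8.1/(2√(3.4K_p)).
Setting ζ = 0.5749: √(3.4K_p) = 8.1/(2·0.5749) = 7.045, so K_p = 49.63/3.4 = 14.6.

K_p = 14.6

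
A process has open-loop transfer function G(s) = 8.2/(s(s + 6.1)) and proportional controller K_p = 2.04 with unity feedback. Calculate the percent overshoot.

Closed-loop characteristic equation: s² + 6.1s + 16.73 = 0, so ω_n = 4.09 rad/s and ζ = 6.1/(2·4.09) = 0.7457.
%OS = 100·exp(−πζ/√(1−ζ²)) = 100·exp(−π·0.7457/√0.4439) = 2.97%.

2.97%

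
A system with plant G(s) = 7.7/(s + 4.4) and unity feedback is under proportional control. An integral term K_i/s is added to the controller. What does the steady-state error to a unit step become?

0

Adding integral action puts a pole at s = 0 in the forward path, raising the system type to 1; a type-1 loop has zero steady-state error to a step.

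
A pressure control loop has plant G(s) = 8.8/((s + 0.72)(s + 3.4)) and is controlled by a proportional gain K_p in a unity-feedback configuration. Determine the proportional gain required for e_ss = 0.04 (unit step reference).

The loop is type 0, so e_ss(step) = 1/(1 + K_pos) with K_pos = K_p·G(0).
G(0) = 3.595. Require 1/(1 + K_p·3.595) = 0.04, so 1 + 3.595·K_p = 25.
K_p = (25 − 1)/3.595 = 6.68.

K_p = 6.68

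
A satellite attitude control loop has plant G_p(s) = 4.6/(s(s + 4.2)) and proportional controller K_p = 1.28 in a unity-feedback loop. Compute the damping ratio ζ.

The closed-loop denominator is s(s+4.2) + 1.28·4.6 = s² + 4.2s + 5.888.
Matching s² + 2ζω_n s + ω_n²: ω_n = √5.888 = 2.427 rad/s and 2ζω_n = 4.2, so ζ = 4.2/(2·2.427) = 0.865.

ζ = 0.865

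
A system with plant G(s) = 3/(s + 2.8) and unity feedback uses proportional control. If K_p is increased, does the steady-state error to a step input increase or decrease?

The position error constant K_pos = K_p·G(0) grows with K_p, and e_ss = 1/(1+K_pos) falls.

decrease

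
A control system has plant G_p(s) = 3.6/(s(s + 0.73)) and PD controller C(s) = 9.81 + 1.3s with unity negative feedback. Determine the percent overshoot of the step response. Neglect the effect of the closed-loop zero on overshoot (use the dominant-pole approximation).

Forward path: (9.81 + 1.3s)·3.6/(s(s+0.73)). The closed-loop characteristic equation is s² + (0.73 + 3.6·1.3)s + 3.6·9.81 = 0.
That is s² + 5.41s + 35.32 = 0, so ω_n = 5.943 rad/s and ζ = 5.41/(2·5.943) = 0.4552.
%OS = 100·exp(−πζ/√(1−ζ²)) = 20.1%.

20.1%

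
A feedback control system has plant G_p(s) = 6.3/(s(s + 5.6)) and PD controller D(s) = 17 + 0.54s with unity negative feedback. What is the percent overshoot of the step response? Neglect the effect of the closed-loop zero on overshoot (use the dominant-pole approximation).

21.9%

Forward path: (17 + 0.54s)·6.3/(s(s+5.6)). The closed-loop characteristic equation is s² + (5.6 + 6.3·0.54)s + 6.3·17 = 0.
That is s² + 9.002s + 107.1 = 0, so ω_n = 10.35 rad/s and ζ = 9.002/(2·10.35) = 0.4349.
%OS = 100·exp(−πζ/√(1−ζ²)) = 21.9%.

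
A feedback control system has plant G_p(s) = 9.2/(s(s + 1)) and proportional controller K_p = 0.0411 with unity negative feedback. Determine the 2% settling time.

T_s ≈ 8 s

Closed-loop characteristic equation: s² + 1s + 0.3781 = 0, so ω_n = 0.6149 rad/s and ζ = 1/(2·0.6149) = 0.8131.
2% settling time T_s ≈ 4/(ζω_n) = 4/0.5 = 8 s.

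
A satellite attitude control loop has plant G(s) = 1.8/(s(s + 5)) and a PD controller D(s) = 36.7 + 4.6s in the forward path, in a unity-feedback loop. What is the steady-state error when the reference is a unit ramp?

0.0757

The loop has one pole at the origin (type 1). Velocity error constant K_v = lim_{s→0} s·D(s)G(s) = 36.7·1.8/5 = 13.21.
Steady-state error to a unit ramp: e_ss = 1/K_v = 0.0757.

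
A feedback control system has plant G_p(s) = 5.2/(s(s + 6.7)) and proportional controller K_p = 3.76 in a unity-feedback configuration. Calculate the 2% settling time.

From 1 + K_pG_p(s) = 0: s² + 6.7s + 19.55 = 0 ⇒ ω_n = 4.422, ζ = 0.7576.
2% settling time T_s ≈ 4/(ζω_n) = 4/3.35 = 1.19 s.

T_s ≈ 1.19 s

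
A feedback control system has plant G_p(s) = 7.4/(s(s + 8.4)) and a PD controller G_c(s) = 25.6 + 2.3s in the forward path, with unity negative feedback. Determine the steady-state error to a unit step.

0

The open loop G_c(s)G_p(s) has a pole at the origin (type 1), so the static position error constant is infinite and e_ss = 1/(1+∞) = 0.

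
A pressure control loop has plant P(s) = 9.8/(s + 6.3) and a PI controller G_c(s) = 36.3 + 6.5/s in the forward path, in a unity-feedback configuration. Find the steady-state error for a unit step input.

The open loop G_c(s)P(s) has a pole at the origin (type 1), so the static position error constant is infinite and e_ss = 1/(1+∞) = 0.

0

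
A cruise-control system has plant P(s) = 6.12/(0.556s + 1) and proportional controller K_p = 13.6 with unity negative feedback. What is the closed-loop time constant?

τ = 0.0066 s

Closed loop: T(s) = K_p·P/(1+K_p·P) = 83.23/(0.556s + 1 + 83.23), with pole at s = −(1 + 83.23)/0.556 = −151.5.
Closed-loop time constant τ = 1/151.5 = 0.0066 s.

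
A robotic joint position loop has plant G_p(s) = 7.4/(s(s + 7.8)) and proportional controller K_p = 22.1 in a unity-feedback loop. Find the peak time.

The closed-loop denominator s² + 7.8s + 163.5 gives ω_n = √163.5 = 12.79 and ζ = 7.8/(2ω_n) = 0.305.
Damped frequency ω_d = ω_n√(1−ζ²) = 12.18 rad/s, so peak time T_p = π/ω_d = 0.258 s.

T_p = 0.258 s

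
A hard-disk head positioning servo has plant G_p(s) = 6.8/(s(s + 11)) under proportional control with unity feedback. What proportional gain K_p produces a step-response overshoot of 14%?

K_p = 15.8

From %OS = 100·exp(−πζ/√(1−ζ²)) = 14%, ζ = −ln(0.14)/√(π²+ln²(0.14)) = 0.5305.
Characteristic equation s² + 11s + 6.8K_p = 0 gives ζ = 11/(2√(6.8K_p)).
Setting ζ = 0.5305: √(6.8K_p) = 11/(2·0.5305) = 10.37, so K_p = 107.5/6.8 = 15.8.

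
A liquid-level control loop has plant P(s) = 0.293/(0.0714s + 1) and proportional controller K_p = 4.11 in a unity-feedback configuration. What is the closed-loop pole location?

Closed loop: T(s) = K_p·P/(1+K_p·P) = 1.204/(0.0714s + 1 + 1.204), with pole at s = −(1 + 1.204)/0.0714 = −30.87.

s = -30.87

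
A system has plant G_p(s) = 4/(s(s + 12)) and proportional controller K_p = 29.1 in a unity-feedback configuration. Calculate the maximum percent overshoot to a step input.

12.2%

Closed-loop characteristic equation: s² + 12s + 116.4 = 0, so ω_n = 10.79 rad/s and ζ = 12/(2·10.79) = 0.5561.
%OS = 100·exp(−πζ/√(1−ζ²)) = 100·exp(−π·0.5561/√0.6907) = 12.2%.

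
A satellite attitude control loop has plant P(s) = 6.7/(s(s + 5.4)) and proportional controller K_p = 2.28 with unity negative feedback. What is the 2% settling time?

The closed-loop denominator s² + 5.4s + 15.28 gives ω_n = √15.28 = 3.908 and ζ = 5.4/(2ω_n) = 0.6908.
2% settling time T_s ≈ 4/(ζω_n) = 4/2.7 = 1.48 s.

T_s ≈ 1.48 s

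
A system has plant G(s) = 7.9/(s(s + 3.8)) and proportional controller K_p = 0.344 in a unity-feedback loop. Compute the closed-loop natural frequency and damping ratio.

ω_n = 1.65 rad/s, ζ = 1.15

The closed-loop denominator is s(s+3.8) + 0.344·7.9 = s² + 3.8s + 2.718.
So ω_n² = 2.718 ⇒ ω_n = 1.649 rad/s, and ζ = 3.8/(2ω_n) = 1.15.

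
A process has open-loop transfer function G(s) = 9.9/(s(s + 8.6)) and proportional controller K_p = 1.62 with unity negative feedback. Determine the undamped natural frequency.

ω_n = 4 rad/s

The closed-loop denominator is s(s+8.6) + 1.62·9.9 = s² + 8.6s + 16.04.
So ω_n² = 16.04 ⇒ ω_n = 4.005 rad/s, and ζ = 8.6/(2ω_n) = 1.07.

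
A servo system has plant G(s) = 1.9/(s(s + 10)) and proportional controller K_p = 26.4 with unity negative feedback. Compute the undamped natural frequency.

The closed-loop denominator is s(s+10) + 26.4·1.9 = s² + 10s + 50.16.
So ω_n² = 50.16 ⇒ ω_n = 7.082 rad/s, and ζ = 10/(2ω_n) = 0.706.

ω_n = 7.08 rad/s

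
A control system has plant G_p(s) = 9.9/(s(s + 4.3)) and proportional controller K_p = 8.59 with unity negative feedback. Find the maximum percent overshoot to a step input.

The closed-loop denominator s² + 4.3s + 85.04 gives ω_n = √85.04 = 9.222 and ζ = 4.3/(2ω_n) = 0.2331.
%OS = 100·exp(−πζ/√(1−ζ²)) = 100·exp(−π·0.2331/√0.9456) = 47.1%.

47.1%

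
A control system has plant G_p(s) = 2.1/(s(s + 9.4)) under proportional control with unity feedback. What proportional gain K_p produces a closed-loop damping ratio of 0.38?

K_p = 72.8

Closed-loop characteristic equation: s² + 9.4s + K_p·2.1 = 0.
So ω_n = √(2.1K_p) and 2ζω_n = 9.4, giving ζ = 9.4/(2√(2.1K_p)).
Setting ζ = 0.38: √(2.1K_p) = 9.4/(2·0.38) = 12.37, so K_p = 153/2.1 = 72.8.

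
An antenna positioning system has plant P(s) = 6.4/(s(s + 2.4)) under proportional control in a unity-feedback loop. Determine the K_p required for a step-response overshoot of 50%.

K_p = 4.85

From %OS = 100·exp(−πζ/√(1−ζ²)) = 50%, ζ = −ln(0.5)/√(π²+ln²(0.5)) = 0.2155.
Characteristic equation s² + 2.4s + 6.4K_p = 0 gives ζ = 2.4/(2√(6.4K_p)).
Setting ζ = 0.2155: √(6.4K_p) = 2.4/(2·0.2155) = 5.57, so K_p = 31.02/6.4 = 4.85.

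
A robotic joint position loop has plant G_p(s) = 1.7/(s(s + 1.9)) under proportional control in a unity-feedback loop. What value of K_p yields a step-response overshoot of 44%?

K_p = 8.3

From %OS = 100·exp(−πζ/√(1−ζ²)) = 44%, ζ = −ln(0.44)/√(π²+ln²(0.44)) = 0.2528.
Characteristic equation s² + 1.9s + 1.7K_p = 0 gives ζ = 1.9/(2√(1.7K_p)).
Setting ζ = 0.2528: √(1.7K_p) = 1.9/(2·0.2528) = 3.757, so K_p = 14.12/1.7 = 8.3.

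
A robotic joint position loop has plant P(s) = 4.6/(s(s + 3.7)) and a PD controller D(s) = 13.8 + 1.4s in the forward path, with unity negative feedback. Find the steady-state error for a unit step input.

The open loop D(s)P(s) has a pole at the origin (type 1), so the static position error constant is infinite and e_ss = 1/(1+∞) = 0.

0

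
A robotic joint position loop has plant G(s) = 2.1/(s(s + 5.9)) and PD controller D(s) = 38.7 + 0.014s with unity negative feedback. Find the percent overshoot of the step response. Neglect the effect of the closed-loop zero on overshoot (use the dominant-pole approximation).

33.5%

Forward path: (38.7 + 0.014s)·2.1/(s(s+5.9)). The closed-loop characteristic equation is s² + (5.9 + 2.1·0.014)s + 2.1·38.7 = 0.
That is s² + 5.929s + 81.27 = 0, so ω_n = 9.015 rad/s and ζ = 5.929/(2·9.015) = 0.3289.
%OS = 100·exp(−πζ/√(1−ζ²)) = 33.5%.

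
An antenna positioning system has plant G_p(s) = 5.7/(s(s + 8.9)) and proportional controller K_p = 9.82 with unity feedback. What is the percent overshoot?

From 1 + K_pG_p(s) = 0: s² + 8.9s + 55.97 = 0 ⇒ ω_n = 7.482, ζ = 0.5948.
%OS = 100·exp(−πζ/√(1−ζ²)) = 100·exp(−π·0.5948/√0.6462) = 9.78%.

9.78%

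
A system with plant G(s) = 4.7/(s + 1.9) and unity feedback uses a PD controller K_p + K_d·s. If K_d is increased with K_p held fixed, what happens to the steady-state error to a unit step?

At s = 0 the derivative term contributes nothing: C(0) = K_p regardless of K_d, so K_pos = K_p·G(0) and e_ss are unchanged.

unchanged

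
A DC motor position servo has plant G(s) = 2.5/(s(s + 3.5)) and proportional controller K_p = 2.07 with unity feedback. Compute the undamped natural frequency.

ω_n = 2.27 rad/s

1 + K_p·G(s) = 0 gives s² + 3.5s + 5.175 = 0.
So ω_n² = 5.175 ⇒ ω_n = 2.275 rad/s, and ζ = 3.5/(2ω_n) = 0.769.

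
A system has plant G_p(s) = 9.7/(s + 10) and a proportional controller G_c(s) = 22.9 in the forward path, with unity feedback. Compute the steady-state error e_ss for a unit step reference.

0.0431

The loop is type 0. Static position error constant K_pos = G_c(0)·G_p(0) = 22.9·0.97 = 22.21.
Steady-state error to a unit step: e_ss = 1/(1+K_pos) = 1/23.21 = 0.0431.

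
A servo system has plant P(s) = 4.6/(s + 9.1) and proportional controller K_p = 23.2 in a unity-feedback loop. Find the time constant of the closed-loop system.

τ = 0.00863 s

Closed-loop transfer function: T(s) = K_p·P(s)/(1 + K_p·P(s)) = 106.7/(s + 9.1 + 106.7) = 106.7/(s + 115.8).
Time constant τ = 1/115.8 = 0.00863 s.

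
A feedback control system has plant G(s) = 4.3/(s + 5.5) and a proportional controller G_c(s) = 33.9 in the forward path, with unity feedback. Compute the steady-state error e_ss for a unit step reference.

The loop is type 0. Static position error constant K_pos = G_c(0)·G(0) = 33.9·0.7818 = 26.5.
Steady-state error to a unit step: e_ss = 1/(1+K_pos) = 1/27.5 = 0.0364.

0.0364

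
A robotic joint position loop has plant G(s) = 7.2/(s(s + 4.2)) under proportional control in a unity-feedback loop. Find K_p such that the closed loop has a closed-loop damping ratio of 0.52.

Closed-loop characteristic equation: s² + 4.2s + K_p·7.2 = 0.
So ω_n = √(7.2K_p) and 2ζω_n = 4.2, giving ζ = 4.2/(2√(7.2K_p)).
Setting ζ = 0.52: √(7.2K_p) = 4.2/(2·0.52) = 4.038, so K_p = 16.31/7.2 = 2.27.

K_p = 2.27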